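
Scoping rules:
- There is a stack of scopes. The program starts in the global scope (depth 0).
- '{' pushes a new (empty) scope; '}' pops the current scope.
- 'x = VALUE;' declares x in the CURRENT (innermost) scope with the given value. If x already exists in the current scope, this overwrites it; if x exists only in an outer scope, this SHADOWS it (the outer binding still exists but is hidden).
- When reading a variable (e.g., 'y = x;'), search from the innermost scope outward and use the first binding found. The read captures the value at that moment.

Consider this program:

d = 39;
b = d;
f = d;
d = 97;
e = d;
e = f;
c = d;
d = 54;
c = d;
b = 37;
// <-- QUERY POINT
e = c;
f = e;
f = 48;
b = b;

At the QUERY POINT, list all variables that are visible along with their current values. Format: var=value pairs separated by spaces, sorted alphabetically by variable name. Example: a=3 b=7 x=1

Step 1: declare d=39 at depth 0
Step 2: declare b=(read d)=39 at depth 0
Step 3: declare f=(read d)=39 at depth 0
Step 4: declare d=97 at depth 0
Step 5: declare e=(read d)=97 at depth 0
Step 6: declare e=(read f)=39 at depth 0
Step 7: declare c=(read d)=97 at depth 0
Step 8: declare d=54 at depth 0
Step 9: declare c=(read d)=54 at depth 0
Step 10: declare b=37 at depth 0
Visible at query point: b=37 c=54 d=54 e=39 f=39

Answer: b=37 c=54 d=54 e=39 f=39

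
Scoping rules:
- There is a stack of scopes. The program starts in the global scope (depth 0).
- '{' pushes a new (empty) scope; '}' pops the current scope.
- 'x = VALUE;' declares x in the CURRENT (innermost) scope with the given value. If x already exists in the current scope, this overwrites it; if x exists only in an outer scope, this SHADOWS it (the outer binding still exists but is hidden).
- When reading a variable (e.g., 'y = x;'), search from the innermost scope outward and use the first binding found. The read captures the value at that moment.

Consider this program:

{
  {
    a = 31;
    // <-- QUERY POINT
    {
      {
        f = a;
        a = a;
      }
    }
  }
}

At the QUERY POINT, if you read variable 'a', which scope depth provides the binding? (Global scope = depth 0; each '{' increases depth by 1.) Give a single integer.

Answer: 2

Derivation:
Step 1: enter scope (depth=1)
Step 2: enter scope (depth=2)
Step 3: declare a=31 at depth 2
Visible at query point: a=31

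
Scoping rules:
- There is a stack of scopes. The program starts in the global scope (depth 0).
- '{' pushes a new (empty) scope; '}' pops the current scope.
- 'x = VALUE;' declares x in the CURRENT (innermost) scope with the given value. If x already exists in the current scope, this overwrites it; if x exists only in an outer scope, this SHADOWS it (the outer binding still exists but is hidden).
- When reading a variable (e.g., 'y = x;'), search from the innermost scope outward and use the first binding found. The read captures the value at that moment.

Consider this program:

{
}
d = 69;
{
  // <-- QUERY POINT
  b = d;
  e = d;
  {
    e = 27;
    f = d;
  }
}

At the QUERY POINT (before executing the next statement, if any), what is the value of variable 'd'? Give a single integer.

Step 1: enter scope (depth=1)
Step 2: exit scope (depth=0)
Step 3: declare d=69 at depth 0
Step 4: enter scope (depth=1)
Visible at query point: d=69

Answer: 69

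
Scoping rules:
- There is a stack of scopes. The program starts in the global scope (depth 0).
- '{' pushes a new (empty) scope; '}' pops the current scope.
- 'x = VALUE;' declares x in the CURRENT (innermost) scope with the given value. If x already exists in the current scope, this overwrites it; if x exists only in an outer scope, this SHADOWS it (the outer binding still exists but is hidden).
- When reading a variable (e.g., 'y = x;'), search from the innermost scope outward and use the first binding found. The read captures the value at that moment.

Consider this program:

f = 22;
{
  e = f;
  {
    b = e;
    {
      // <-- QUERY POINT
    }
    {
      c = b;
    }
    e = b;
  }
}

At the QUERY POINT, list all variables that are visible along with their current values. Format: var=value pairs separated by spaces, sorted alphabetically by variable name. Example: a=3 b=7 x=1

Answer: b=22 e=22 f=22

Derivation:
Step 1: declare f=22 at depth 0
Step 2: enter scope (depth=1)
Step 3: declare e=(read f)=22 at depth 1
Step 4: enter scope (depth=2)
Step 5: declare b=(read e)=22 at depth 2
Step 6: enter scope (depth=3)
Visible at query point: b=22 e=22 f=22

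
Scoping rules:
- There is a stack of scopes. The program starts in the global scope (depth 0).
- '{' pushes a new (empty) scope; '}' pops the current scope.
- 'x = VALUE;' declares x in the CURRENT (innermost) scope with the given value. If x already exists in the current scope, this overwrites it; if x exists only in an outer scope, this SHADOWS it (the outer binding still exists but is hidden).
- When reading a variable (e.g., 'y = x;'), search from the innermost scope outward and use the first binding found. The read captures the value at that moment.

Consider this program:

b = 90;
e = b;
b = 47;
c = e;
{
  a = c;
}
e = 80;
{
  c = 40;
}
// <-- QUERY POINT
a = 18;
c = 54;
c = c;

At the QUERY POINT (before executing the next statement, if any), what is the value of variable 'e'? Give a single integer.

Answer: 80

Derivation:
Step 1: declare b=90 at depth 0
Step 2: declare e=(read b)=90 at depth 0
Step 3: declare b=47 at depth 0
Step 4: declare c=(read e)=90 at depth 0
Step 5: enter scope (depth=1)
Step 6: declare a=(read c)=90 at depth 1
Step 7: exit scope (depth=0)
Step 8: declare e=80 at depth 0
Step 9: enter scope (depth=1)
Step 10: declare c=40 at depth 1
Step 11: exit scope (depth=0)
Visible at query point: b=47 c=90 e=80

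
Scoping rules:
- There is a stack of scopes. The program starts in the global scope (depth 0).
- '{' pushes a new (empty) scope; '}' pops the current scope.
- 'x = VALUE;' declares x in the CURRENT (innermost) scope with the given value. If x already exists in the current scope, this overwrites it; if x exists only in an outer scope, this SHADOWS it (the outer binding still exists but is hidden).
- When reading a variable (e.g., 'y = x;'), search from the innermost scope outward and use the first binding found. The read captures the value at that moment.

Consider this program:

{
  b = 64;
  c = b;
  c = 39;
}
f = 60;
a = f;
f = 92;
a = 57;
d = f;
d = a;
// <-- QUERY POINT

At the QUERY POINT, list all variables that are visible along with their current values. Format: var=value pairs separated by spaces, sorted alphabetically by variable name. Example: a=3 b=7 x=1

Step 1: enter scope (depth=1)
Step 2: declare b=64 at depth 1
Step 3: declare c=(read b)=64 at depth 1
Step 4: declare c=39 at depth 1
Step 5: exit scope (depth=0)
Step 6: declare f=60 at depth 0
Step 7: declare a=(read f)=60 at depth 0
Step 8: declare f=92 at depth 0
Step 9: declare a=57 at depth 0
Step 10: declare d=(read f)=92 at depth 0
Step 11: declare d=(read a)=57 at depth 0
Visible at query point: a=57 d=57 f=92

Answer: a=57 d=57 f=92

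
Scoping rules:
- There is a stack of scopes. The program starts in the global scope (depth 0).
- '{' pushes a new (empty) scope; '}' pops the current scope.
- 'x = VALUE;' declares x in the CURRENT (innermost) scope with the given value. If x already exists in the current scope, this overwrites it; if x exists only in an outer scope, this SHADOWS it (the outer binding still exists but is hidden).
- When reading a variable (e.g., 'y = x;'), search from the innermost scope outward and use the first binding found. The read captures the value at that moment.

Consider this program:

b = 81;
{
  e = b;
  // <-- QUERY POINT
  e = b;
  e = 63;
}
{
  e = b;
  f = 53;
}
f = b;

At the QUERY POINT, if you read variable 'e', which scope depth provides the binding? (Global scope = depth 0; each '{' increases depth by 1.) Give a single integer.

Answer: 1

Derivation:
Step 1: declare b=81 at depth 0
Step 2: enter scope (depth=1)
Step 3: declare e=(read b)=81 at depth 1
Visible at query point: b=81 e=81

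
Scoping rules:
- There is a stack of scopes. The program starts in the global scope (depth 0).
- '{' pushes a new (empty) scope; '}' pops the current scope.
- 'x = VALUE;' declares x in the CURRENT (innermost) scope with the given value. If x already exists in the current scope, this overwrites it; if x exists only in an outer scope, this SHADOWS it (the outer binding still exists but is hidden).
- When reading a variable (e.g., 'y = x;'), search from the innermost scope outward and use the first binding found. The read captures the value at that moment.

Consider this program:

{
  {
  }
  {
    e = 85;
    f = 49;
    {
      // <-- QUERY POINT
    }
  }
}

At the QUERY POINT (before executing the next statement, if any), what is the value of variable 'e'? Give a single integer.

Step 1: enter scope (depth=1)
Step 2: enter scope (depth=2)
Step 3: exit scope (depth=1)
Step 4: enter scope (depth=2)
Step 5: declare e=85 at depth 2
Step 6: declare f=49 at depth 2
Step 7: enter scope (depth=3)
Visible at query point: e=85 f=49

Answer: 85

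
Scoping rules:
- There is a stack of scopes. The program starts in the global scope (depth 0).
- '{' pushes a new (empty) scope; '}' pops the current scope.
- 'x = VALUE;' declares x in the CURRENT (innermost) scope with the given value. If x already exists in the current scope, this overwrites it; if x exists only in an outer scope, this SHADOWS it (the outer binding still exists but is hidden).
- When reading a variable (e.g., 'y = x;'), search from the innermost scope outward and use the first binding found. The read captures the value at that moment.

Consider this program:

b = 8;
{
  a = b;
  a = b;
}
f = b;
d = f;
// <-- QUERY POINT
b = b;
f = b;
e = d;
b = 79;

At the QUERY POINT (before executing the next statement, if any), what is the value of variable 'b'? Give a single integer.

Step 1: declare b=8 at depth 0
Step 2: enter scope (depth=1)
Step 3: declare a=(read b)=8 at depth 1
Step 4: declare a=(read b)=8 at depth 1
Step 5: exit scope (depth=0)
Step 6: declare f=(read b)=8 at depth 0
Step 7: declare d=(read f)=8 at depth 0
Visible at query point: b=8 d=8 f=8

Answer: 8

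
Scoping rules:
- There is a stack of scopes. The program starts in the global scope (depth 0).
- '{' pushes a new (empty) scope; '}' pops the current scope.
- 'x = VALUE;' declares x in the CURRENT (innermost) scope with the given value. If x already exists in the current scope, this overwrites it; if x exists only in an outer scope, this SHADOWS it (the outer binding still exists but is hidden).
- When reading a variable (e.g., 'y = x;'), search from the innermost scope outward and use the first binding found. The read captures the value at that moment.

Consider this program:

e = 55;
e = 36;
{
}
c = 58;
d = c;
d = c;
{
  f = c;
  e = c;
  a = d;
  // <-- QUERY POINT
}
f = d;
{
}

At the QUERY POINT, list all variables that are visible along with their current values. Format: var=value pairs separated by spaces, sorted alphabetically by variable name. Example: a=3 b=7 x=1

Step 1: declare e=55 at depth 0
Step 2: declare e=36 at depth 0
Step 3: enter scope (depth=1)
Step 4: exit scope (depth=0)
Step 5: declare c=58 at depth 0
Step 6: declare d=(read c)=58 at depth 0
Step 7: declare d=(read c)=58 at depth 0
Step 8: enter scope (depth=1)
Step 9: declare f=(read c)=58 at depth 1
Step 10: declare e=(read c)=58 at depth 1
Step 11: declare a=(read d)=58 at depth 1
Visible at query point: a=58 c=58 d=58 e=58 f=58

Answer: a=58 c=58 d=58 e=58 f=58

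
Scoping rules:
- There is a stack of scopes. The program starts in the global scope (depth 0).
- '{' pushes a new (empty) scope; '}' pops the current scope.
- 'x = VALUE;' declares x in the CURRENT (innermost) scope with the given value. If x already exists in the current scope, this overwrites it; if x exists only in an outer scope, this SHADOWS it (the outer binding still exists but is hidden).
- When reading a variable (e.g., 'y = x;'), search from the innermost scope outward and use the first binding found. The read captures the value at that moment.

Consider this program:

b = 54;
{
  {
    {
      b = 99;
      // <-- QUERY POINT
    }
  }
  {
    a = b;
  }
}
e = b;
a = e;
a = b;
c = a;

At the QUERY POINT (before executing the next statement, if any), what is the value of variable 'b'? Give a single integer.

Answer: 99

Derivation:
Step 1: declare b=54 at depth 0
Step 2: enter scope (depth=1)
Step 3: enter scope (depth=2)
Step 4: enter scope (depth=3)
Step 5: declare b=99 at depth 3
Visible at query point: b=99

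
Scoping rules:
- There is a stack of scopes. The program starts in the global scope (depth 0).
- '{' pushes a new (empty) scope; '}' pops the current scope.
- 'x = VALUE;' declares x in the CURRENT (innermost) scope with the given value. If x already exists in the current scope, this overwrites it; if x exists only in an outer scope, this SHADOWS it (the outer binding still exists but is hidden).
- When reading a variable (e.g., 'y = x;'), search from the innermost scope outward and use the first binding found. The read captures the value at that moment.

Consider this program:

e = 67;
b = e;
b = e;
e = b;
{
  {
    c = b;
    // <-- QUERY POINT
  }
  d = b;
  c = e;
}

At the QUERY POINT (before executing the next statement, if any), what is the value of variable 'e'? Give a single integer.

Step 1: declare e=67 at depth 0
Step 2: declare b=(read e)=67 at depth 0
Step 3: declare b=(read e)=67 at depth 0
Step 4: declare e=(read b)=67 at depth 0
Step 5: enter scope (depth=1)
Step 6: enter scope (depth=2)
Step 7: declare c=(read b)=67 at depth 2
Visible at query point: b=67 c=67 e=67

Answer: 67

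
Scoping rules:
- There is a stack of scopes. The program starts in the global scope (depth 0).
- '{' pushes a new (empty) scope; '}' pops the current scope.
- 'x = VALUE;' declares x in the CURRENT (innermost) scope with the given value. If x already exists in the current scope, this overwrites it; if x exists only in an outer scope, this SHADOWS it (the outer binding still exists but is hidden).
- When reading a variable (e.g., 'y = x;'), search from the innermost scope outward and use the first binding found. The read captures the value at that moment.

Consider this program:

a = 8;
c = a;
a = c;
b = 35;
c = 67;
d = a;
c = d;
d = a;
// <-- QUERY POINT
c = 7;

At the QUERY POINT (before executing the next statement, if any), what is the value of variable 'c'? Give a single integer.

Answer: 8

Derivation:
Step 1: declare a=8 at depth 0
Step 2: declare c=(read a)=8 at depth 0
Step 3: declare a=(read c)=8 at depth 0
Step 4: declare b=35 at depth 0
Step 5: declare c=67 at depth 0
Step 6: declare d=(read a)=8 at depth 0
Step 7: declare c=(read d)=8 at depth 0
Step 8: declare d=(read a)=8 at depth 0
Visible at query point: a=8 b=35 c=8 d=8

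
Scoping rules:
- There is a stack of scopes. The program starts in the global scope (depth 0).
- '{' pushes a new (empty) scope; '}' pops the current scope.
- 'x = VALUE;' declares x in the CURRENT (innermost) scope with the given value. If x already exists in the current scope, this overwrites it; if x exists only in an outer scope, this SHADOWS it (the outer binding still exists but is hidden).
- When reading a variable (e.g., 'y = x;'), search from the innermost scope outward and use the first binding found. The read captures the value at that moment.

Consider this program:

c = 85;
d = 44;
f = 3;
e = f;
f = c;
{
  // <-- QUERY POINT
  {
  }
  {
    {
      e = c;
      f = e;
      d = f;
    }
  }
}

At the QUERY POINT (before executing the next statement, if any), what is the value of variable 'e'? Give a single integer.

Step 1: declare c=85 at depth 0
Step 2: declare d=44 at depth 0
Step 3: declare f=3 at depth 0
Step 4: declare e=(read f)=3 at depth 0
Step 5: declare f=(read c)=85 at depth 0
Step 6: enter scope (depth=1)
Visible at query point: c=85 d=44 e=3 f=85

Answer: 3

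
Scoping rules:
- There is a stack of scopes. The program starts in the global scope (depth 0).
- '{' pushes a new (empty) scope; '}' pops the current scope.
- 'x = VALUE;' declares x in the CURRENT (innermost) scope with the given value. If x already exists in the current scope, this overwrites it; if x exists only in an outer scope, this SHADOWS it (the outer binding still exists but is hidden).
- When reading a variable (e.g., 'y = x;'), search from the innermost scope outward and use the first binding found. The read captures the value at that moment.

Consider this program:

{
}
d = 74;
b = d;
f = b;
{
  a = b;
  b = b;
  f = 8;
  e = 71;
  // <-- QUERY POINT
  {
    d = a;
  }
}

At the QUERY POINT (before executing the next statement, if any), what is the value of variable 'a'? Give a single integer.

Step 1: enter scope (depth=1)
Step 2: exit scope (depth=0)
Step 3: declare d=74 at depth 0
Step 4: declare b=(read d)=74 at depth 0
Step 5: declare f=(read b)=74 at depth 0
Step 6: enter scope (depth=1)
Step 7: declare a=(read b)=74 at depth 1
Step 8: declare b=(read b)=74 at depth 1
Step 9: declare f=8 at depth 1
Step 10: declare e=71 at depth 1
Visible at query point: a=74 b=74 d=74 e=71 f=8

Answer: 74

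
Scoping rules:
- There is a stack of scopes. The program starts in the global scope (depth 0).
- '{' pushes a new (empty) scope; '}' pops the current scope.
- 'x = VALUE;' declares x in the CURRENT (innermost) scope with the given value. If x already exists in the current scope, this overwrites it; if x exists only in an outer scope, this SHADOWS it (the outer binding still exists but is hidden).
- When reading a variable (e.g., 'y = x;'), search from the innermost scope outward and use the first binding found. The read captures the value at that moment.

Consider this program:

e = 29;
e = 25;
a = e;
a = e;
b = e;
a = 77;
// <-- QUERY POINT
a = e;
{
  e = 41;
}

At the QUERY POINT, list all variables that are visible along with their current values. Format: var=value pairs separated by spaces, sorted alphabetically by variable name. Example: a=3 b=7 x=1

Answer: a=77 b=25 e=25

Derivation:
Step 1: declare e=29 at depth 0
Step 2: declare e=25 at depth 0
Step 3: declare a=(read e)=25 at depth 0
Step 4: declare a=(read e)=25 at depth 0
Step 5: declare b=(read e)=25 at depth 0
Step 6: declare a=77 at depth 0
Visible at query point: a=77 b=25 e=25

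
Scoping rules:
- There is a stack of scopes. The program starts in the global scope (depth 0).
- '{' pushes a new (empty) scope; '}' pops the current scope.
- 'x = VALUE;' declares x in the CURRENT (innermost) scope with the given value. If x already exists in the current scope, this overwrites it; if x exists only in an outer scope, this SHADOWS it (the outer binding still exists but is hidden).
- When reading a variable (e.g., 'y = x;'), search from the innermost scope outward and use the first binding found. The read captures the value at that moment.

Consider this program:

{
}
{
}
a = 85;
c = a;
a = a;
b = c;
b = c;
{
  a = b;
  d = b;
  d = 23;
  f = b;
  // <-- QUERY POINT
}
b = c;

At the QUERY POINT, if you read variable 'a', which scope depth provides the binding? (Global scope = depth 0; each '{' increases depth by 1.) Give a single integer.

Step 1: enter scope (depth=1)
Step 2: exit scope (depth=0)
Step 3: enter scope (depth=1)
Step 4: exit scope (depth=0)
Step 5: declare a=85 at depth 0
Step 6: declare c=(read a)=85 at depth 0
Step 7: declare a=(read a)=85 at depth 0
Step 8: declare b=(read c)=85 at depth 0
Step 9: declare b=(read c)=85 at depth 0
Step 10: enter scope (depth=1)
Step 11: declare a=(read b)=85 at depth 1
Step 12: declare d=(read b)=85 at depth 1
Step 13: declare d=23 at depth 1
Step 14: declare f=(read b)=85 at depth 1
Visible at query point: a=85 b=85 c=85 d=23 f=85

Answer: 1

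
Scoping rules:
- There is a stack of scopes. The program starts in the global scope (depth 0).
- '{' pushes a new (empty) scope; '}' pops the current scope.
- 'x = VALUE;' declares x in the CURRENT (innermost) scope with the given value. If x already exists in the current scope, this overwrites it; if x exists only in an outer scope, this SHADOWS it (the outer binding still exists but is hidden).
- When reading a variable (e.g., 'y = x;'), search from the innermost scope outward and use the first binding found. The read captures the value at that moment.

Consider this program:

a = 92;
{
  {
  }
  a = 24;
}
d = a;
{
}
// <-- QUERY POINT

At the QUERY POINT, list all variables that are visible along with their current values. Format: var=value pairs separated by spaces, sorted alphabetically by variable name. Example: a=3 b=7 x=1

Answer: a=92 d=92

Derivation:
Step 1: declare a=92 at depth 0
Step 2: enter scope (depth=1)
Step 3: enter scope (depth=2)
Step 4: exit scope (depth=1)
Step 5: declare a=24 at depth 1
Step 6: exit scope (depth=0)
Step 7: declare d=(read a)=92 at depth 0
Step 8: enter scope (depth=1)
Step 9: exit scope (depth=0)
Visible at query point: a=92 d=92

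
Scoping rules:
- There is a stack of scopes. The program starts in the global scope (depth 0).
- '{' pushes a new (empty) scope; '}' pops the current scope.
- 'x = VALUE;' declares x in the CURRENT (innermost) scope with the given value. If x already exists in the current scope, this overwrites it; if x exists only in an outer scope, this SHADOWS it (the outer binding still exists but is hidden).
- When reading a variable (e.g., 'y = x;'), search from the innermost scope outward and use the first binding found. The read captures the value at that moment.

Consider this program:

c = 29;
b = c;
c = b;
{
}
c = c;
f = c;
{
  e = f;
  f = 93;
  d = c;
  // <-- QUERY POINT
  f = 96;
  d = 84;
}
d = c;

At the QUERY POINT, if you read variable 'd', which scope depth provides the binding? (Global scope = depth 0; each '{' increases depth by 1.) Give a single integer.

Answer: 1

Derivation:
Step 1: declare c=29 at depth 0
Step 2: declare b=(read c)=29 at depth 0
Step 3: declare c=(read b)=29 at depth 0
Step 4: enter scope (depth=1)
Step 5: exit scope (depth=0)
Step 6: declare c=(read c)=29 at depth 0
Step 7: declare f=(read c)=29 at depth 0
Step 8: enter scope (depth=1)
Step 9: declare e=(read f)=29 at depth 1
Step 10: declare f=93 at depth 1
Step 11: declare d=(read c)=29 at depth 1
Visible at query point: b=29 c=29 d=29 e=29 f=93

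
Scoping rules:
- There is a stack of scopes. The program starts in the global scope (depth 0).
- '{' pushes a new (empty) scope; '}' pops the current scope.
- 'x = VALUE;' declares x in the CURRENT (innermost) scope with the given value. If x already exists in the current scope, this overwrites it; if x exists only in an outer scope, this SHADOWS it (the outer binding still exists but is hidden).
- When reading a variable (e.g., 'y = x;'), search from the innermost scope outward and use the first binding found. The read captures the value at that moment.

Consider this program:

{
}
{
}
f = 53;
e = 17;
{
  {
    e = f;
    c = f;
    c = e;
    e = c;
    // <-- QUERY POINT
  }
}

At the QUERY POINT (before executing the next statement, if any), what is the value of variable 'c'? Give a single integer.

Answer: 53

Derivation:
Step 1: enter scope (depth=1)
Step 2: exit scope (depth=0)
Step 3: enter scope (depth=1)
Step 4: exit scope (depth=0)
Step 5: declare f=53 at depth 0
Step 6: declare e=17 at depth 0
Step 7: enter scope (depth=1)
Step 8: enter scope (depth=2)
Step 9: declare e=(read f)=53 at depth 2
Step 10: declare c=(read f)=53 at depth 2
Step 11: declare c=(read e)=53 at depth 2
Step 12: declare e=(read c)=53 at depth 2
Visible at query point: c=53 e=53 f=53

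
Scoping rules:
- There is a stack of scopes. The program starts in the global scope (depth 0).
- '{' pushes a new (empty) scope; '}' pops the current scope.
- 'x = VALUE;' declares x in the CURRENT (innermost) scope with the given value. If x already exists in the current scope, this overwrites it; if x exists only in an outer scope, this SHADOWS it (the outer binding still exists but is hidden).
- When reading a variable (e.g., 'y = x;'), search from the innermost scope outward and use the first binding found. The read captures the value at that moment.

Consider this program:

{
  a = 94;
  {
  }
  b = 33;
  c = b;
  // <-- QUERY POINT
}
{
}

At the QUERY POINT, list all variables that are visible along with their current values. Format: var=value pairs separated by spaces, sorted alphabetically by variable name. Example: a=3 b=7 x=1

Answer: a=94 b=33 c=33

Derivation:
Step 1: enter scope (depth=1)
Step 2: declare a=94 at depth 1
Step 3: enter scope (depth=2)
Step 4: exit scope (depth=1)
Step 5: declare b=33 at depth 1
Step 6: declare c=(read b)=33 at depth 1
Visible at query point: a=94 b=33 c=33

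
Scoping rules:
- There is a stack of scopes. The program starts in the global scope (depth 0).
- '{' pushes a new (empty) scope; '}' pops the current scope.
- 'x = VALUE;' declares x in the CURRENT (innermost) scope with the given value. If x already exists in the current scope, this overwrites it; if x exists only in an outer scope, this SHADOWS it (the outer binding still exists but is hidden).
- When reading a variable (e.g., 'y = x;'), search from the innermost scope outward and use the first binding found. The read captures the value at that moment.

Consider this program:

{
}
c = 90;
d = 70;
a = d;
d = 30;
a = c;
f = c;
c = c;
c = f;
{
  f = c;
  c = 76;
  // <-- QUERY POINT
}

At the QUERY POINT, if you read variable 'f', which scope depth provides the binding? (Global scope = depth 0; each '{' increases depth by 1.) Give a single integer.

Step 1: enter scope (depth=1)
Step 2: exit scope (depth=0)
Step 3: declare c=90 at depth 0
Step 4: declare d=70 at depth 0
Step 5: declare a=(read d)=70 at depth 0
Step 6: declare d=30 at depth 0
Step 7: declare a=(read c)=90 at depth 0
Step 8: declare f=(read c)=90 at depth 0
Step 9: declare c=(read c)=90 at depth 0
Step 10: declare c=(read f)=90 at depth 0
Step 11: enter scope (depth=1)
Step 12: declare f=(read c)=90 at depth 1
Step 13: declare c=76 at depth 1
Visible at query point: a=90 c=76 d=30 f=90

Answer: 1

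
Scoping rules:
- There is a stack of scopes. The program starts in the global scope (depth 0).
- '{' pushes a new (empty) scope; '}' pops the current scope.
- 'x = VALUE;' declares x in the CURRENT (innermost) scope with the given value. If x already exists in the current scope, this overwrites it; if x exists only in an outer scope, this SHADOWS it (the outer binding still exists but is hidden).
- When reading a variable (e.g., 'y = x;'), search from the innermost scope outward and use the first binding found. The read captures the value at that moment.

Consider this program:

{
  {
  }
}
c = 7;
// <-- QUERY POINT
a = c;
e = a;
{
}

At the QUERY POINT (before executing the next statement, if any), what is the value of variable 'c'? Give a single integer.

Answer: 7

Derivation:
Step 1: enter scope (depth=1)
Step 2: enter scope (depth=2)
Step 3: exit scope (depth=1)
Step 4: exit scope (depth=0)
Step 5: declare c=7 at depth 0
Visible at query point: c=7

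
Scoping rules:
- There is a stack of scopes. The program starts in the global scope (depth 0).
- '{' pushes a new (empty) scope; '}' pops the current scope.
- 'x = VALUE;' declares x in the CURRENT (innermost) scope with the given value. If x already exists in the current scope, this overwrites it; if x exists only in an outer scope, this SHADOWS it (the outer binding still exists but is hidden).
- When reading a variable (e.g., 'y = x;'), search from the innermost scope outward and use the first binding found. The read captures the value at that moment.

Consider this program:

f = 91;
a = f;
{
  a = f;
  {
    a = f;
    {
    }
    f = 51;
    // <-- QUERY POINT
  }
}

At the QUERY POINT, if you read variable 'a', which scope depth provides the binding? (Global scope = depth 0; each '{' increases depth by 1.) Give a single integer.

Step 1: declare f=91 at depth 0
Step 2: declare a=(read f)=91 at depth 0
Step 3: enter scope (depth=1)
Step 4: declare a=(read f)=91 at depth 1
Step 5: enter scope (depth=2)
Step 6: declare a=(read f)=91 at depth 2
Step 7: enter scope (depth=3)
Step 8: exit scope (depth=2)
Step 9: declare f=51 at depth 2
Visible at query point: a=91 f=51

Answer: 2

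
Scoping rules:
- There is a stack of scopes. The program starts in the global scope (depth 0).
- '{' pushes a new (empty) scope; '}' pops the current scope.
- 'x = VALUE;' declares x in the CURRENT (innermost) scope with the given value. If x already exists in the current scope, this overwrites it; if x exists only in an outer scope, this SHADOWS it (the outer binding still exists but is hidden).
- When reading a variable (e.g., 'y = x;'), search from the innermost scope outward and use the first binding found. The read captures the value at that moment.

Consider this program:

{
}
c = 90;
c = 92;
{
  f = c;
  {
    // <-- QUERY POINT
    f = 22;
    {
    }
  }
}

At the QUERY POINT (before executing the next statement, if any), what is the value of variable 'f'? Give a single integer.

Step 1: enter scope (depth=1)
Step 2: exit scope (depth=0)
Step 3: declare c=90 at depth 0
Step 4: declare c=92 at depth 0
Step 5: enter scope (depth=1)
Step 6: declare f=(read c)=92 at depth 1
Step 7: enter scope (depth=2)
Visible at query point: c=92 f=92

Answer: 92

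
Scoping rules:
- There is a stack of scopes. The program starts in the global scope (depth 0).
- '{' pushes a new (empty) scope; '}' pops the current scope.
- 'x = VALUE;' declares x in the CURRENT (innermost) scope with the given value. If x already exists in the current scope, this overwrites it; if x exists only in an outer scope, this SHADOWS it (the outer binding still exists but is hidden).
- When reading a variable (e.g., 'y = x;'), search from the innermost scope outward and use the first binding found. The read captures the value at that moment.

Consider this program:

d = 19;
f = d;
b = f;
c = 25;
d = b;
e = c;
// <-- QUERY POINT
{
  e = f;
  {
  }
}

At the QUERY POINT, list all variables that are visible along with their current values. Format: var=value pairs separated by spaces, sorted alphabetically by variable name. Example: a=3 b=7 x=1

Answer: b=19 c=25 d=19 e=25 f=19

Derivation:
Step 1: declare d=19 at depth 0
Step 2: declare f=(read d)=19 at depth 0
Step 3: declare b=(read f)=19 at depth 0
Step 4: declare c=25 at depth 0
Step 5: declare d=(read b)=19 at depth 0
Step 6: declare e=(read c)=25 at depth 0
Visible at query point: b=19 c=25 d=19 e=25 f=19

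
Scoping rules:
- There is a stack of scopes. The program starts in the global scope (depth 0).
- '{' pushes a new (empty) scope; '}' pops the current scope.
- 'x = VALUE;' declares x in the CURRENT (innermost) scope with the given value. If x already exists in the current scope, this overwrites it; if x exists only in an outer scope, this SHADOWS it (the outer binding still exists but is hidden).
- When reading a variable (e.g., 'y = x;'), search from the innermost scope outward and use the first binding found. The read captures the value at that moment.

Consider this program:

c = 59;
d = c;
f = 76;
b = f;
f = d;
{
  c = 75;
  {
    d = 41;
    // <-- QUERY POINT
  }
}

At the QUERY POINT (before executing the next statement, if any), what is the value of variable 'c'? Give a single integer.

Answer: 75

Derivation:
Step 1: declare c=59 at depth 0
Step 2: declare d=(read c)=59 at depth 0
Step 3: declare f=76 at depth 0
Step 4: declare b=(read f)=76 at depth 0
Step 5: declare f=(read d)=59 at depth 0
Step 6: enter scope (depth=1)
Step 7: declare c=75 at depth 1
Step 8: enter scope (depth=2)
Step 9: declare d=41 at depth 2
Visible at query point: b=76 c=75 d=41 f=59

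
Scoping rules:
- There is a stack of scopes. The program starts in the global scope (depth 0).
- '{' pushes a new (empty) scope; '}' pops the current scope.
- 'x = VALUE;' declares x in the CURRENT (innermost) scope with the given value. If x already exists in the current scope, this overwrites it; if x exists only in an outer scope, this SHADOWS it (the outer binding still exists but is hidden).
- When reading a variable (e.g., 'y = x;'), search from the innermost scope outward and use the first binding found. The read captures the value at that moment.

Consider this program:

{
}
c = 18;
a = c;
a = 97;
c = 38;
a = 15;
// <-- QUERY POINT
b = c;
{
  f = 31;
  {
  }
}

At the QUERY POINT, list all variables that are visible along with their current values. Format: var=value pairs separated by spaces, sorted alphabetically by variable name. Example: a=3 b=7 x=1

Step 1: enter scope (depth=1)
Step 2: exit scope (depth=0)
Step 3: declare c=18 at depth 0
Step 4: declare a=(read c)=18 at depth 0
Step 5: declare a=97 at depth 0
Step 6: declare c=38 at depth 0
Step 7: declare a=15 at depth 0
Visible at query point: a=15 c=38

Answer: a=15 c=38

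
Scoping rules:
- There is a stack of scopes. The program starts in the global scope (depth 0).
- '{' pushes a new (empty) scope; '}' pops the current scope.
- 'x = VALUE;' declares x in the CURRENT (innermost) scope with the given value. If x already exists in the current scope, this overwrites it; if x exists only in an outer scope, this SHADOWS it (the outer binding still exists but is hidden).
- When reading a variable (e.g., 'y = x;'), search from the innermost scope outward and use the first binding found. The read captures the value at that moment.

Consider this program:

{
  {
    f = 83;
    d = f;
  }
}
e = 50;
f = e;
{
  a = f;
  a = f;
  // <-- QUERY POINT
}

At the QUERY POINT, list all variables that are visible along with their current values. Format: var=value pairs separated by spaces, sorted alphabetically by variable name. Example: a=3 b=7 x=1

Step 1: enter scope (depth=1)
Step 2: enter scope (depth=2)
Step 3: declare f=83 at depth 2
Step 4: declare d=(read f)=83 at depth 2
Step 5: exit scope (depth=1)
Step 6: exit scope (depth=0)
Step 7: declare e=50 at depth 0
Step 8: declare f=(read e)=50 at depth 0
Step 9: enter scope (depth=1)
Step 10: declare a=(read f)=50 at depth 1
Step 11: declare a=(read f)=50 at depth 1
Visible at query point: a=50 e=50 f=50

Answer: a=50 e=50 f=50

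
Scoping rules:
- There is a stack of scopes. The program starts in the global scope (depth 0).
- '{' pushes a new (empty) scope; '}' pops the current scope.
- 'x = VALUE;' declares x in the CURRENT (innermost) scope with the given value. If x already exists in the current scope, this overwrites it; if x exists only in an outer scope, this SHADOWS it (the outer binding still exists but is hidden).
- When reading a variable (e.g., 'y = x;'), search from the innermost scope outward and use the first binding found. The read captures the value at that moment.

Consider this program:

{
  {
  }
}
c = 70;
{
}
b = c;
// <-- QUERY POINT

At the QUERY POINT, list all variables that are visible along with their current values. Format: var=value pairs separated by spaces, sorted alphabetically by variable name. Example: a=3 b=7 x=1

Answer: b=70 c=70

Derivation:
Step 1: enter scope (depth=1)
Step 2: enter scope (depth=2)
Step 3: exit scope (depth=1)
Step 4: exit scope (depth=0)
Step 5: declare c=70 at depth 0
Step 6: enter scope (depth=1)
Step 7: exit scope (depth=0)
Step 8: declare b=(read c)=70 at depth 0
Visible at query point: b=70 c=70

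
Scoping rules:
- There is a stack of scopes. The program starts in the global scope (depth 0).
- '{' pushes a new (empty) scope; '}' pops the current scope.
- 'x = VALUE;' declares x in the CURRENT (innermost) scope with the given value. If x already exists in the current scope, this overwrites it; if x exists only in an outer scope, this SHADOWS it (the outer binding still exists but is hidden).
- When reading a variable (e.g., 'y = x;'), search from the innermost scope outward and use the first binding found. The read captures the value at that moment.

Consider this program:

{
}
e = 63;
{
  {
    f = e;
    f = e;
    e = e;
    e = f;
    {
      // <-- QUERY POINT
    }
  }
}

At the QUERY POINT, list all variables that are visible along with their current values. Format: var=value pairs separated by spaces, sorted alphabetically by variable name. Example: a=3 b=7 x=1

Answer: e=63 f=63

Derivation:
Step 1: enter scope (depth=1)
Step 2: exit scope (depth=0)
Step 3: declare e=63 at depth 0
Step 4: enter scope (depth=1)
Step 5: enter scope (depth=2)
Step 6: declare f=(read e)=63 at depth 2
Step 7: declare f=(read e)=63 at depth 2
Step 8: declare e=(read e)=63 at depth 2
Step 9: declare e=(read f)=63 at depth 2
Step 10: enter scope (depth=3)
Visible at query point: e=63 f=63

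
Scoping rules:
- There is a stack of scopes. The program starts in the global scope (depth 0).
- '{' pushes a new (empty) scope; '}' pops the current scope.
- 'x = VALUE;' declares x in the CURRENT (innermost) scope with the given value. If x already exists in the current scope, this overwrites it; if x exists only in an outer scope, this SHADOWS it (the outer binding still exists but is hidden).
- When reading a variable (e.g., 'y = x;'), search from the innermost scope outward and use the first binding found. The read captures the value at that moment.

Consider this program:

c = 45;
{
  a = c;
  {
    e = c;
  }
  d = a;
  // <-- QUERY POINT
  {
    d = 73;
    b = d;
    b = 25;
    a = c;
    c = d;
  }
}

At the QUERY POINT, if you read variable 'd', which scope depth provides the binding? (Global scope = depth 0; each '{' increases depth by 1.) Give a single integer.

Step 1: declare c=45 at depth 0
Step 2: enter scope (depth=1)
Step 3: declare a=(read c)=45 at depth 1
Step 4: enter scope (depth=2)
Step 5: declare e=(read c)=45 at depth 2
Step 6: exit scope (depth=1)
Step 7: declare d=(read a)=45 at depth 1
Visible at query point: a=45 c=45 d=45

Answer: 1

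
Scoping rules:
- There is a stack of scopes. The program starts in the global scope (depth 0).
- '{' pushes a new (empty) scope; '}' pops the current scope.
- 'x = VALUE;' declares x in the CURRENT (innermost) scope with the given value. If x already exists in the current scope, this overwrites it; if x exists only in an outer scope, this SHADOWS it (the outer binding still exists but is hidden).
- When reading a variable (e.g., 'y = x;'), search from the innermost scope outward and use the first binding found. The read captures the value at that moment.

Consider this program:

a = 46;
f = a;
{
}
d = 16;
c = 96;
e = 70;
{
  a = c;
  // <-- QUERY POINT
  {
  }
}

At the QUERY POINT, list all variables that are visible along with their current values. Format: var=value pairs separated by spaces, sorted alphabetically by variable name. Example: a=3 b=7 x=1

Answer: a=96 c=96 d=16 e=70 f=46

Derivation:
Step 1: declare a=46 at depth 0
Step 2: declare f=(read a)=46 at depth 0
Step 3: enter scope (depth=1)
Step 4: exit scope (depth=0)
Step 5: declare d=16 at depth 0
Step 6: declare c=96 at depth 0
Step 7: declare e=70 at depth 0
Step 8: enter scope (depth=1)
Step 9: declare a=(read c)=96 at depth 1
Visible at query point: a=96 c=96 d=16 e=70 f=46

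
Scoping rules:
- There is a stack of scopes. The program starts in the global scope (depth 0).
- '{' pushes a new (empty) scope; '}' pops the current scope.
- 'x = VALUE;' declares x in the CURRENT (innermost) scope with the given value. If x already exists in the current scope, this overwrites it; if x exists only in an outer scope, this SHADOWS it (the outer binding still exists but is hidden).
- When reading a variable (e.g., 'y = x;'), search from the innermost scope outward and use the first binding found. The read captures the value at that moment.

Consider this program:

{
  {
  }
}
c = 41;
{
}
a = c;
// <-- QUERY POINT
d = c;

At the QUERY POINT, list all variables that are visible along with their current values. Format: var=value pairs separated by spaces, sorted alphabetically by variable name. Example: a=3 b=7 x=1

Answer: a=41 c=41

Derivation:
Step 1: enter scope (depth=1)
Step 2: enter scope (depth=2)
Step 3: exit scope (depth=1)
Step 4: exit scope (depth=0)
Step 5: declare c=41 at depth 0
Step 6: enter scope (depth=1)
Step 7: exit scope (depth=0)
Step 8: declare a=(read c)=41 at depth 0
Visible at query point: a=41 c=41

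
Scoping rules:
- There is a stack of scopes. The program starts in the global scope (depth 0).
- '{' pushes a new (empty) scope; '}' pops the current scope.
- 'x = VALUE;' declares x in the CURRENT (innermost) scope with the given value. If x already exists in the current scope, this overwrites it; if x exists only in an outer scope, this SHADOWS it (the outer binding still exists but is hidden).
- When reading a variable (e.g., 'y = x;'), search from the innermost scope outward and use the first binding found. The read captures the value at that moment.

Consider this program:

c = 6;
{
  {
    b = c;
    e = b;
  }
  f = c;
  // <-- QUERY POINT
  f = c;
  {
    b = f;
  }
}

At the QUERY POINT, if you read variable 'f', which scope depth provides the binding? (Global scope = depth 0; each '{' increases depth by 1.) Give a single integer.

Answer: 1

Derivation:
Step 1: declare c=6 at depth 0
Step 2: enter scope (depth=1)
Step 3: enter scope (depth=2)
Step 4: declare b=(read c)=6 at depth 2
Step 5: declare e=(read b)=6 at depth 2
Step 6: exit scope (depth=1)
Step 7: declare f=(read c)=6 at depth 1
Visible at query point: c=6 f=6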